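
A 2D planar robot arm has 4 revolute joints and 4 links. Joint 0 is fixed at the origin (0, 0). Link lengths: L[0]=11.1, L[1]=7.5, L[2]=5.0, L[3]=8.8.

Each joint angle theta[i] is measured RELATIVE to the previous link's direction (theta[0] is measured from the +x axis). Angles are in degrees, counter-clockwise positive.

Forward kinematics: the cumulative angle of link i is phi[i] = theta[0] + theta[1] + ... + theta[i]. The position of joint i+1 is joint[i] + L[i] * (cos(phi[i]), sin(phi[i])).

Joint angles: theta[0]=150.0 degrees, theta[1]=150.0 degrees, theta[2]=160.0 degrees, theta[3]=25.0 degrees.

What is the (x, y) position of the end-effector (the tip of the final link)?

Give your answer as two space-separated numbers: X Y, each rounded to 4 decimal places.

Answer: -11.7786 11.1874

Derivation:
joint[0] = (0.0000, 0.0000)  (base)
link 0: phi[0] = 150 = 150 deg
  cos(150 deg) = -0.8660, sin(150 deg) = 0.5000
  joint[1] = (0.0000, 0.0000) + 11.1 * (-0.8660, 0.5000) = (0.0000 + -9.6129, 0.0000 + 5.5500) = (-9.6129, 5.5500)
link 1: phi[1] = 150 + 150 = 300 deg
  cos(300 deg) = 0.5000, sin(300 deg) = -0.8660
  joint[2] = (-9.6129, 5.5500) + 7.5 * (0.5000, -0.8660) = (-9.6129 + 3.7500, 5.5500 + -6.4952) = (-5.8629, -0.9452)
link 2: phi[2] = 150 + 150 + 160 = 460 deg
  cos(460 deg) = -0.1736, sin(460 deg) = 0.9848
  joint[3] = (-5.8629, -0.9452) + 5 * (-0.1736, 0.9848) = (-5.8629 + -0.8682, -0.9452 + 4.9240) = (-6.7311, 3.9788)
link 3: phi[3] = 150 + 150 + 160 + 25 = 485 deg
  cos(485 deg) = -0.5736, sin(485 deg) = 0.8192
  joint[4] = (-6.7311, 3.9788) + 8.8 * (-0.5736, 0.8192) = (-6.7311 + -5.0475, 3.9788 + 7.2085) = (-11.7786, 11.1874)
End effector: (-11.7786, 11.1874)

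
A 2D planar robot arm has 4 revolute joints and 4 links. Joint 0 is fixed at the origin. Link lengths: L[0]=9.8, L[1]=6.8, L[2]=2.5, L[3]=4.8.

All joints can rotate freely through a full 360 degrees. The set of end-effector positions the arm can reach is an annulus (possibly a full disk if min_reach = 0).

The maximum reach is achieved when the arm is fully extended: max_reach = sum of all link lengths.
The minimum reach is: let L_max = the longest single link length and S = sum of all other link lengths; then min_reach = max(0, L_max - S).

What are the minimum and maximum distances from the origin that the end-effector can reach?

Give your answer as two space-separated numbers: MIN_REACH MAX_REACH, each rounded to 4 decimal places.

Answer: 0.0000 23.9000

Derivation:
Link lengths: [9.8, 6.8, 2.5, 4.8]
max_reach = 9.8 + 6.8 + 2.5 + 4.8 = 23.9
L_max = max([9.8, 6.8, 2.5, 4.8]) = 9.8
S (sum of others) = 23.9 - 9.8 = 14.1
min_reach = max(0, 9.8 - 14.1) = max(0, -4.3) = 0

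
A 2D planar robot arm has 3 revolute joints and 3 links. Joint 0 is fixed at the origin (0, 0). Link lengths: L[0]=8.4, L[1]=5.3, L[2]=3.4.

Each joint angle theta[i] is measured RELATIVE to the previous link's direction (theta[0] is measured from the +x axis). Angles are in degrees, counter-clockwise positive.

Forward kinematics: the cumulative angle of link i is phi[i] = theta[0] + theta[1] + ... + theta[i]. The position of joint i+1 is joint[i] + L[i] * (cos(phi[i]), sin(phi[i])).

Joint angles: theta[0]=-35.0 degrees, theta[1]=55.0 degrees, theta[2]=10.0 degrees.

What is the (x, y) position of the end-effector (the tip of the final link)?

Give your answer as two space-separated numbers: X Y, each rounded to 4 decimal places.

joint[0] = (0.0000, 0.0000)  (base)
link 0: phi[0] = -35 = -35 deg
  cos(-35 deg) = 0.8192, sin(-35 deg) = -0.5736
  joint[1] = (0.0000, 0.0000) + 8.4 * (0.8192, -0.5736) = (0.0000 + 6.8809, 0.0000 + -4.8180) = (6.8809, -4.8180)
link 1: phi[1] = -35 + 55 = 20 deg
  cos(20 deg) = 0.9397, sin(20 deg) = 0.3420
  joint[2] = (6.8809, -4.8180) + 5.3 * (0.9397, 0.3420) = (6.8809 + 4.9804, -4.8180 + 1.8127) = (11.8612, -3.0053)
link 2: phi[2] = -35 + 55 + 10 = 30 deg
  cos(30 deg) = 0.8660, sin(30 deg) = 0.5000
  joint[3] = (11.8612, -3.0053) + 3.4 * (0.8660, 0.5000) = (11.8612 + 2.9445, -3.0053 + 1.7000) = (14.8057, -1.3053)
End effector: (14.8057, -1.3053)

Answer: 14.8057 -1.3053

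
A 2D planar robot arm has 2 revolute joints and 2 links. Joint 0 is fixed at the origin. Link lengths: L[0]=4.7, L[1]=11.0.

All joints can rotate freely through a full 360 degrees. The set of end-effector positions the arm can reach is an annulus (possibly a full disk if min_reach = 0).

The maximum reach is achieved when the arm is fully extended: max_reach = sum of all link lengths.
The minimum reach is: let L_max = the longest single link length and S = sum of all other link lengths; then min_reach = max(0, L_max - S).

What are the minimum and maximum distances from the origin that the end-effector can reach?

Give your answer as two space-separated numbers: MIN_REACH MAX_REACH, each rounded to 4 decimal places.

Answer: 6.3000 15.7000

Derivation:
Link lengths: [4.7, 11.0]
max_reach = 4.7 + 11 = 15.7
L_max = max([4.7, 11.0]) = 11
S (sum of others) = 15.7 - 11 = 4.7
min_reach = max(0, 11 - 4.7) = max(0, 6.3) = 6.3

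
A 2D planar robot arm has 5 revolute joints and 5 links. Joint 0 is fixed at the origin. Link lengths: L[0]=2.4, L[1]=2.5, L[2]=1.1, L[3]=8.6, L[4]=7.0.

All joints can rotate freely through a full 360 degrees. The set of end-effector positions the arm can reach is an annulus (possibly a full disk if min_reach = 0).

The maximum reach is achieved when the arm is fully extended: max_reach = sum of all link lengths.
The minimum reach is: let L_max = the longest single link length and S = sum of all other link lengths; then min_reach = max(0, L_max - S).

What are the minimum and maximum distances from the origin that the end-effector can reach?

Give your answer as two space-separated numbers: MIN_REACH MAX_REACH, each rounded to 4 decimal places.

Answer: 0.0000 21.6000

Derivation:
Link lengths: [2.4, 2.5, 1.1, 8.6, 7.0]
max_reach = 2.4 + 2.5 + 1.1 + 8.6 + 7 = 21.6
L_max = max([2.4, 2.5, 1.1, 8.6, 7.0]) = 8.6
S (sum of others) = 21.6 - 8.6 = 13
min_reach = max(0, 8.6 - 13) = max(0, -4.4) = 0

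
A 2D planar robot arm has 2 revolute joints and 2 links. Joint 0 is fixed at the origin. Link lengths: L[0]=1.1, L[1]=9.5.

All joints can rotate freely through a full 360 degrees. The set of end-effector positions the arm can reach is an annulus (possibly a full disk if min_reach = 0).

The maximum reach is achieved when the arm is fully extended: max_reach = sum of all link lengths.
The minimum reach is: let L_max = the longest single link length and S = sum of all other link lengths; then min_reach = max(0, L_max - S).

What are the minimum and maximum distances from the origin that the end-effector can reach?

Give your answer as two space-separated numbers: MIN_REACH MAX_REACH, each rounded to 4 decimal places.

Link lengths: [1.1, 9.5]
max_reach = 1.1 + 9.5 = 10.6
L_max = max([1.1, 9.5]) = 9.5
S (sum of others) = 10.6 - 9.5 = 1.1
min_reach = max(0, 9.5 - 1.1) = max(0, 8.4) = 8.4

Answer: 8.4000 10.6000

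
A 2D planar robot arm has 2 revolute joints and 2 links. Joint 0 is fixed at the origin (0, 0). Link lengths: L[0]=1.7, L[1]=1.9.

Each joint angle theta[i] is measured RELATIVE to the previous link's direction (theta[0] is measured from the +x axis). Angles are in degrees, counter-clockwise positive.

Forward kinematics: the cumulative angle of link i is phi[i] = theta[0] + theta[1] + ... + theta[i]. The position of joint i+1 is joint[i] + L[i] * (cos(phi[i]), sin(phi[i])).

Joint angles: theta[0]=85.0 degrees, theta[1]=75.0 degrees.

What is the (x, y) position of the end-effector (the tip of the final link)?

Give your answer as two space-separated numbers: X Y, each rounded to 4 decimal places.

joint[0] = (0.0000, 0.0000)  (base)
link 0: phi[0] = 85 = 85 deg
  cos(85 deg) = 0.0872, sin(85 deg) = 0.9962
  joint[1] = (0.0000, 0.0000) + 1.7 * (0.0872, 0.9962) = (0.0000 + 0.1482, 0.0000 + 1.6935) = (0.1482, 1.6935)
link 1: phi[1] = 85 + 75 = 160 deg
  cos(160 deg) = -0.9397, sin(160 deg) = 0.3420
  joint[2] = (0.1482, 1.6935) + 1.9 * (-0.9397, 0.3420) = (0.1482 + -1.7854, 1.6935 + 0.6498) = (-1.6373, 2.3434)
End effector: (-1.6373, 2.3434)

Answer: -1.6373 2.3434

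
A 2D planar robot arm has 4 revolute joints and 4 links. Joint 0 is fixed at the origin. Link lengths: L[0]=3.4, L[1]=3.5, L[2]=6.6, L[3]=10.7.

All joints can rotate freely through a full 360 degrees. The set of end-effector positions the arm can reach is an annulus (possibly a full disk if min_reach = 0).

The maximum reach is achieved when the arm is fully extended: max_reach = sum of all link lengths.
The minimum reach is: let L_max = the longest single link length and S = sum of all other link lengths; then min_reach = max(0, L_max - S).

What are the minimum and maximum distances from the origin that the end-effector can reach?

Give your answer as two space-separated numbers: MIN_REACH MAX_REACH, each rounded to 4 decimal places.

Answer: 0.0000 24.2000

Derivation:
Link lengths: [3.4, 3.5, 6.6, 10.7]
max_reach = 3.4 + 3.5 + 6.6 + 10.7 = 24.2
L_max = max([3.4, 3.5, 6.6, 10.7]) = 10.7
S (sum of others) = 24.2 - 10.7 = 13.5
min_reach = max(0, 10.7 - 13.5) = max(0, -2.8) = 0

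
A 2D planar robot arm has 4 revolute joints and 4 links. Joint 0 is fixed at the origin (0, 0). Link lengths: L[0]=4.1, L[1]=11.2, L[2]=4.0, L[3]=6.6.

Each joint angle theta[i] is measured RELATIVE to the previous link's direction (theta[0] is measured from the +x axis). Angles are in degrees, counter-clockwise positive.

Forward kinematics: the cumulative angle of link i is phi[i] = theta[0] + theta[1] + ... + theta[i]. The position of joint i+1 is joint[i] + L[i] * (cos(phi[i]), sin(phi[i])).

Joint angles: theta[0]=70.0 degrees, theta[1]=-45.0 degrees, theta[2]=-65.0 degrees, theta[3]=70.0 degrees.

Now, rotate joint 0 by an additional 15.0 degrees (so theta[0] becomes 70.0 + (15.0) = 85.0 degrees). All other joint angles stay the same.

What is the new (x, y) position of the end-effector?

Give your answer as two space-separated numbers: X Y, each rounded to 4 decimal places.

Answer: 17.2292 14.2601

Derivation:
joint[0] = (0.0000, 0.0000)  (base)
link 0: phi[0] = 85 = 85 deg
  cos(85 deg) = 0.0872, sin(85 deg) = 0.9962
  joint[1] = (0.0000, 0.0000) + 4.1 * (0.0872, 0.9962) = (0.0000 + 0.3573, 0.0000 + 4.0844) = (0.3573, 4.0844)
link 1: phi[1] = 85 + -45 = 40 deg
  cos(40 deg) = 0.7660, sin(40 deg) = 0.6428
  joint[2] = (0.3573, 4.0844) + 11.2 * (0.7660, 0.6428) = (0.3573 + 8.5797, 4.0844 + 7.1992) = (8.9370, 11.2836)
link 2: phi[2] = 85 + -45 + -65 = -25 deg
  cos(-25 deg) = 0.9063, sin(-25 deg) = -0.4226
  joint[3] = (8.9370, 11.2836) + 4 * (0.9063, -0.4226) = (8.9370 + 3.6252, 11.2836 + -1.6905) = (12.5623, 9.5931)
link 3: phi[3] = 85 + -45 + -65 + 70 = 45 deg
  cos(45 deg) = 0.7071, sin(45 deg) = 0.7071
  joint[4] = (12.5623, 9.5931) + 6.6 * (0.7071, 0.7071) = (12.5623 + 4.6669, 9.5931 + 4.6669) = (17.2292, 14.2601)
End effector: (17.2292, 14.2601)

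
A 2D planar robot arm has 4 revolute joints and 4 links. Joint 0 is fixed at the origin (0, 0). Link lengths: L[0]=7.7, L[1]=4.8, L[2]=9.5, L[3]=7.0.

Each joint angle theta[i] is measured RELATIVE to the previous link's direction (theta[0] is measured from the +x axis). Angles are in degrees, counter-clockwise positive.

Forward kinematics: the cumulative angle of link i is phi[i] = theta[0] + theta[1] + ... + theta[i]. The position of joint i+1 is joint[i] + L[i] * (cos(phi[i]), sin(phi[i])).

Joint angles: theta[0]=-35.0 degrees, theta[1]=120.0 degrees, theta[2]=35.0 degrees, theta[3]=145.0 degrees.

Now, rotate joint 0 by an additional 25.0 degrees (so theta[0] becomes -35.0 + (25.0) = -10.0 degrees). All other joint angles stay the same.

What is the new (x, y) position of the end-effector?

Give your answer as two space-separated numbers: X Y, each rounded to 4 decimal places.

Answer: 0.5535 2.0446

Derivation:
joint[0] = (0.0000, 0.0000)  (base)
link 0: phi[0] = -10 = -10 deg
  cos(-10 deg) = 0.9848, sin(-10 deg) = -0.1736
  joint[1] = (0.0000, 0.0000) + 7.7 * (0.9848, -0.1736) = (0.0000 + 7.5830, 0.0000 + -1.3371) = (7.5830, -1.3371)
link 1: phi[1] = -10 + 120 = 110 deg
  cos(110 deg) = -0.3420, sin(110 deg) = 0.9397
  joint[2] = (7.5830, -1.3371) + 4.8 * (-0.3420, 0.9397) = (7.5830 + -1.6417, -1.3371 + 4.5105) = (5.9413, 3.1734)
link 2: phi[2] = -10 + 120 + 35 = 145 deg
  cos(145 deg) = -0.8192, sin(145 deg) = 0.5736
  joint[3] = (5.9413, 3.1734) + 9.5 * (-0.8192, 0.5736) = (5.9413 + -7.7819, 3.1734 + 5.4490) = (-1.8406, 8.6224)
link 3: phi[3] = -10 + 120 + 35 + 145 = 290 deg
  cos(290 deg) = 0.3420, sin(290 deg) = -0.9397
  joint[4] = (-1.8406, 8.6224) + 7 * (0.3420, -0.9397) = (-1.8406 + 2.3941, 8.6224 + -6.5778) = (0.5535, 2.0446)
End effector: (0.5535, 2.0446)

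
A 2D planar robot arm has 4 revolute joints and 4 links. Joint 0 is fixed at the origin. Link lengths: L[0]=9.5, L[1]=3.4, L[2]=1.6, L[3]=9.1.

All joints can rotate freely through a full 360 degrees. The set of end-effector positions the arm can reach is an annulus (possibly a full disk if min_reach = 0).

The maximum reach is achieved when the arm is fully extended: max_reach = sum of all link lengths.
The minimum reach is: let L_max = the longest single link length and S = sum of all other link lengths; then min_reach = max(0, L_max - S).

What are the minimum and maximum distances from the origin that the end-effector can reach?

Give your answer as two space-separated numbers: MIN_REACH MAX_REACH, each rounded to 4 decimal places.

Answer: 0.0000 23.6000

Derivation:
Link lengths: [9.5, 3.4, 1.6, 9.1]
max_reach = 9.5 + 3.4 + 1.6 + 9.1 = 23.6
L_max = max([9.5, 3.4, 1.6, 9.1]) = 9.5
S (sum of others) = 23.6 - 9.5 = 14.1
min_reach = max(0, 9.5 - 14.1) = max(0, -4.6) = 0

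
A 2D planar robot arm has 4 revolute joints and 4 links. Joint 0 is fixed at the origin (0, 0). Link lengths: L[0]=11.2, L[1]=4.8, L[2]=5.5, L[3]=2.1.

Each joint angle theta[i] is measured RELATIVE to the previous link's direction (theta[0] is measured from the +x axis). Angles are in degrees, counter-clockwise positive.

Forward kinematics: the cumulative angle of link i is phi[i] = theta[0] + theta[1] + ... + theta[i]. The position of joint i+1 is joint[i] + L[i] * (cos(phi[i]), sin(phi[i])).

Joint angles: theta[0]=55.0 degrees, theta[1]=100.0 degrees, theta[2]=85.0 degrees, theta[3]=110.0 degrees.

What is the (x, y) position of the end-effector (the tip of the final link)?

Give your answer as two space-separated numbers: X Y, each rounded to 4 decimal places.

Answer: 1.3919 6.0753

Derivation:
joint[0] = (0.0000, 0.0000)  (base)
link 0: phi[0] = 55 = 55 deg
  cos(55 deg) = 0.5736, sin(55 deg) = 0.8192
  joint[1] = (0.0000, 0.0000) + 11.2 * (0.5736, 0.8192) = (0.0000 + 6.4241, 0.0000 + 9.1745) = (6.4241, 9.1745)
link 1: phi[1] = 55 + 100 = 155 deg
  cos(155 deg) = -0.9063, sin(155 deg) = 0.4226
  joint[2] = (6.4241, 9.1745) + 4.8 * (-0.9063, 0.4226) = (6.4241 + -4.3503, 9.1745 + 2.0286) = (2.0738, 11.2031)
link 2: phi[2] = 55 + 100 + 85 = 240 deg
  cos(240 deg) = -0.5000, sin(240 deg) = -0.8660
  joint[3] = (2.0738, 11.2031) + 5.5 * (-0.5000, -0.8660) = (2.0738 + -2.7500, 11.2031 + -4.7631) = (-0.6762, 6.4399)
link 3: phi[3] = 55 + 100 + 85 + 110 = 350 deg
  cos(350 deg) = 0.9848, sin(350 deg) = -0.1736
  joint[4] = (-0.6762, 6.4399) + 2.1 * (0.9848, -0.1736) = (-0.6762 + 2.0681, 6.4399 + -0.3647) = (1.3919, 6.0753)
End effector: (1.3919, 6.0753)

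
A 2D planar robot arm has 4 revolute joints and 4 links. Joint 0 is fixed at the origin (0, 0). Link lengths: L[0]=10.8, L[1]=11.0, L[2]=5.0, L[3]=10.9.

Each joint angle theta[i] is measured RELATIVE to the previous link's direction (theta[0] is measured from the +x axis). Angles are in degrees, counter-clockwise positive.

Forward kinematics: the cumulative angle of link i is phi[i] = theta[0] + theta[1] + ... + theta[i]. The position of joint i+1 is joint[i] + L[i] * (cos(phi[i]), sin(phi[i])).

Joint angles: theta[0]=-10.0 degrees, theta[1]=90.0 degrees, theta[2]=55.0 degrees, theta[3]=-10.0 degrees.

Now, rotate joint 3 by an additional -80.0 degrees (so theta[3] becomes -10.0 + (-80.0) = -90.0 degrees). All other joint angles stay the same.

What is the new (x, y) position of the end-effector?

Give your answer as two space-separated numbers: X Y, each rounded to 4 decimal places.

Answer: 16.7180 20.2005

Derivation:
joint[0] = (0.0000, 0.0000)  (base)
link 0: phi[0] = -10 = -10 deg
  cos(-10 deg) = 0.9848, sin(-10 deg) = -0.1736
  joint[1] = (0.0000, 0.0000) + 10.8 * (0.9848, -0.1736) = (0.0000 + 10.6359, 0.0000 + -1.8754) = (10.6359, -1.8754)
link 1: phi[1] = -10 + 90 = 80 deg
  cos(80 deg) = 0.1736, sin(80 deg) = 0.9848
  joint[2] = (10.6359, -1.8754) + 11 * (0.1736, 0.9848) = (10.6359 + 1.9101, -1.8754 + 10.8329) = (12.5461, 8.9575)
link 2: phi[2] = -10 + 90 + 55 = 135 deg
  cos(135 deg) = -0.7071, sin(135 deg) = 0.7071
  joint[3] = (12.5461, 8.9575) + 5 * (-0.7071, 0.7071) = (12.5461 + -3.5355, 8.9575 + 3.5355) = (9.0105, 12.4930)
link 3: phi[3] = -10 + 90 + 55 + -90 = 45 deg
  cos(45 deg) = 0.7071, sin(45 deg) = 0.7071
  joint[4] = (9.0105, 12.4930) + 10.9 * (0.7071, 0.7071) = (9.0105 + 7.7075, 12.4930 + 7.7075) = (16.7180, 20.2005)
End effector: (16.7180, 20.2005)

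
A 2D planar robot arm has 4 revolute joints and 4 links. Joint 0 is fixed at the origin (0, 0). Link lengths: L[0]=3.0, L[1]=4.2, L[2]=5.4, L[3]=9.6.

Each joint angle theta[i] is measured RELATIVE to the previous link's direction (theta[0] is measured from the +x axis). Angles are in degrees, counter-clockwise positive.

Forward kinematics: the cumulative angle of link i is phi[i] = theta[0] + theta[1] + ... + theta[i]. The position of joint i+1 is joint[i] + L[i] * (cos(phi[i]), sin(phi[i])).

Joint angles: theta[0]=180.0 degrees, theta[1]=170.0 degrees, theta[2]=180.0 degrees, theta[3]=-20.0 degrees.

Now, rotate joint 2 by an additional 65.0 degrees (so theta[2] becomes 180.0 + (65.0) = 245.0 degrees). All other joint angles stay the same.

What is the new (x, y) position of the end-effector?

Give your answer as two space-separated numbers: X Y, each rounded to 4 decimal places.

joint[0] = (0.0000, 0.0000)  (base)
link 0: phi[0] = 180 = 180 deg
  cos(180 deg) = -1.0000, sin(180 deg) = 0.0000
  joint[1] = (0.0000, 0.0000) + 3 * (-1.0000, 0.0000) = (0.0000 + -3.0000, 0.0000 + 0.0000) = (-3.0000, 0.0000)
link 1: phi[1] = 180 + 170 = 350 deg
  cos(350 deg) = 0.9848, sin(350 deg) = -0.1736
  joint[2] = (-3.0000, 0.0000) + 4.2 * (0.9848, -0.1736) = (-3.0000 + 4.1362, 0.0000 + -0.7293) = (1.1362, -0.7293)
link 2: phi[2] = 180 + 170 + 245 = 595 deg
  cos(595 deg) = -0.5736, sin(595 deg) = -0.8192
  joint[3] = (1.1362, -0.7293) + 5.4 * (-0.5736, -0.8192) = (1.1362 + -3.0973, -0.7293 + -4.4234) = (-1.9611, -5.1527)
link 3: phi[3] = 180 + 170 + 245 + -20 = 575 deg
  cos(575 deg) = -0.8192, sin(575 deg) = -0.5736
  joint[4] = (-1.9611, -5.1527) + 9.6 * (-0.8192, -0.5736) = (-1.9611 + -7.8639, -5.1527 + -5.5063) = (-9.8250, -10.6591)
End effector: (-9.8250, -10.6591)

Answer: -9.8250 -10.6591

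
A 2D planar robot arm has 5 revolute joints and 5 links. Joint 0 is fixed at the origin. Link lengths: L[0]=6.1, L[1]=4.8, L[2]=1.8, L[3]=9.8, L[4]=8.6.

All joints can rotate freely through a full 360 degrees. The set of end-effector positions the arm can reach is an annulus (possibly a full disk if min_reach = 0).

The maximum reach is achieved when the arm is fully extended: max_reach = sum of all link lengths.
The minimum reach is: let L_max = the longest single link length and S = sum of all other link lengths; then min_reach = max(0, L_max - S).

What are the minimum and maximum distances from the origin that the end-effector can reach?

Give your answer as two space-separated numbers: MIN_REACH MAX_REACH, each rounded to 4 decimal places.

Link lengths: [6.1, 4.8, 1.8, 9.8, 8.6]
max_reach = 6.1 + 4.8 + 1.8 + 9.8 + 8.6 = 31.1
L_max = max([6.1, 4.8, 1.8, 9.8, 8.6]) = 9.8
S (sum of others) = 31.1 - 9.8 = 21.3
min_reach = max(0, 9.8 - 21.3) = max(0, -11.5) = 0

Answer: 0.0000 31.1000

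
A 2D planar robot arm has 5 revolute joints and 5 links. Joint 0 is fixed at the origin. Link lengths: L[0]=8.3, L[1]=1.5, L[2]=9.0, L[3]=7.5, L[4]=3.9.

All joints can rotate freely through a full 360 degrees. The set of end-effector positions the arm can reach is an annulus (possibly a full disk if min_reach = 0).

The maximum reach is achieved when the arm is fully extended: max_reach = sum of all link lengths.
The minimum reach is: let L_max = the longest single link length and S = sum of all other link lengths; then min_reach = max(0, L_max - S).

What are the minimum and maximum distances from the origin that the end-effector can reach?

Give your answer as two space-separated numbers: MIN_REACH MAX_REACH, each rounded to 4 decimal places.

Link lengths: [8.3, 1.5, 9.0, 7.5, 3.9]
max_reach = 8.3 + 1.5 + 9 + 7.5 + 3.9 = 30.2
L_max = max([8.3, 1.5, 9.0, 7.5, 3.9]) = 9
S (sum of others) = 30.2 - 9 = 21.2
min_reach = max(0, 9 - 21.2) = max(0, -12.2) = 0

Answer: 0.0000 30.2000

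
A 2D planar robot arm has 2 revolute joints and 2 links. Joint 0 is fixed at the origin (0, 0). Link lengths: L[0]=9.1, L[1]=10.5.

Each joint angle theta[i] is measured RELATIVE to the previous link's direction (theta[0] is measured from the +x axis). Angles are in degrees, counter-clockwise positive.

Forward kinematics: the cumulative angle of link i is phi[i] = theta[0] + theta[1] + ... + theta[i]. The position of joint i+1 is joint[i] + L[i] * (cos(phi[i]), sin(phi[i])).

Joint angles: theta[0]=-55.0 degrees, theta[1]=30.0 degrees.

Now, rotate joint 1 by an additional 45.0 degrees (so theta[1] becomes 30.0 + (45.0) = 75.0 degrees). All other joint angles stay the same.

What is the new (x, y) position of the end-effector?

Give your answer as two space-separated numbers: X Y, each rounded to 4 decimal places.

Answer: 15.0863 -3.8631

Derivation:
joint[0] = (0.0000, 0.0000)  (base)
link 0: phi[0] = -55 = -55 deg
  cos(-55 deg) = 0.5736, sin(-55 deg) = -0.8192
  joint[1] = (0.0000, 0.0000) + 9.1 * (0.5736, -0.8192) = (0.0000 + 5.2195, 0.0000 + -7.4543) = (5.2195, -7.4543)
link 1: phi[1] = -55 + 75 = 20 deg
  cos(20 deg) = 0.9397, sin(20 deg) = 0.3420
  joint[2] = (5.2195, -7.4543) + 10.5 * (0.9397, 0.3420) = (5.2195 + 9.8668, -7.4543 + 3.5912) = (15.0863, -3.8631)
End effector: (15.0863, -3.8631)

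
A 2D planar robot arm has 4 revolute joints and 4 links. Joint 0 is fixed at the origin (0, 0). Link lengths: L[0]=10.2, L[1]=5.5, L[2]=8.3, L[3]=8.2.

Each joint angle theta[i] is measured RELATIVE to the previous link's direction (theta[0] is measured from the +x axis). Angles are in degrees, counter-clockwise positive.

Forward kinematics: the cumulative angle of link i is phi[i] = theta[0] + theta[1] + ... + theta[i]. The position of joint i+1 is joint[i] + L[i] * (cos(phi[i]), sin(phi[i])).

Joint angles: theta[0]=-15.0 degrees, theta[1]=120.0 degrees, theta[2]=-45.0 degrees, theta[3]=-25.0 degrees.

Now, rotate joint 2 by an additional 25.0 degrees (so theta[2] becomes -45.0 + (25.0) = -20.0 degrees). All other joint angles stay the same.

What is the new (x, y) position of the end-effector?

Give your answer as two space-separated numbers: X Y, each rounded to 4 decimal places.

joint[0] = (0.0000, 0.0000)  (base)
link 0: phi[0] = -15 = -15 deg
  cos(-15 deg) = 0.9659, sin(-15 deg) = -0.2588
  joint[1] = (0.0000, 0.0000) + 10.2 * (0.9659, -0.2588) = (0.0000 + 9.8524, 0.0000 + -2.6400) = (9.8524, -2.6400)
link 1: phi[1] = -15 + 120 = 105 deg
  cos(105 deg) = -0.2588, sin(105 deg) = 0.9659
  joint[2] = (9.8524, -2.6400) + 5.5 * (-0.2588, 0.9659) = (9.8524 + -1.4235, -2.6400 + 5.3126) = (8.4289, 2.6726)
link 2: phi[2] = -15 + 120 + -20 = 85 deg
  cos(85 deg) = 0.0872, sin(85 deg) = 0.9962
  joint[3] = (8.4289, 2.6726) + 8.3 * (0.0872, 0.9962) = (8.4289 + 0.7234, 2.6726 + 8.2684) = (9.1523, 10.9411)
link 3: phi[3] = -15 + 120 + -20 + -25 = 60 deg
  cos(60 deg) = 0.5000, sin(60 deg) = 0.8660
  joint[4] = (9.1523, 10.9411) + 8.2 * (0.5000, 0.8660) = (9.1523 + 4.1000, 10.9411 + 7.1014) = (13.2523, 18.0425)
End effector: (13.2523, 18.0425)

Answer: 13.2523 18.0425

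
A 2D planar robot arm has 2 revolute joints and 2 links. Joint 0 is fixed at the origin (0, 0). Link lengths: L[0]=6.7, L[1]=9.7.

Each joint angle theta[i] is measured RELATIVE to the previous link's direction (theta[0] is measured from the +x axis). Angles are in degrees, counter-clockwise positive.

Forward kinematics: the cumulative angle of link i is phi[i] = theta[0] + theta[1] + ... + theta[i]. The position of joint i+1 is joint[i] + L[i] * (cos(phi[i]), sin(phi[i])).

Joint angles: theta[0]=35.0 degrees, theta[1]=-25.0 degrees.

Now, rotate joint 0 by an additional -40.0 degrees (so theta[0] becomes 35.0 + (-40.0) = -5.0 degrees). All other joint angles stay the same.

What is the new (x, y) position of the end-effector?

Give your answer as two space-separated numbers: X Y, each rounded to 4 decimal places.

joint[0] = (0.0000, 0.0000)  (base)
link 0: phi[0] = -5 = -5 deg
  cos(-5 deg) = 0.9962, sin(-5 deg) = -0.0872
  joint[1] = (0.0000, 0.0000) + 6.7 * (0.9962, -0.0872) = (0.0000 + 6.6745, 0.0000 + -0.5839) = (6.6745, -0.5839)
link 1: phi[1] = -5 + -25 = -30 deg
  cos(-30 deg) = 0.8660, sin(-30 deg) = -0.5000
  joint[2] = (6.6745, -0.5839) + 9.7 * (0.8660, -0.5000) = (6.6745 + 8.4004, -0.5839 + -4.8500) = (15.0750, -5.4339)
End effector: (15.0750, -5.4339)

Answer: 15.0750 -5.4339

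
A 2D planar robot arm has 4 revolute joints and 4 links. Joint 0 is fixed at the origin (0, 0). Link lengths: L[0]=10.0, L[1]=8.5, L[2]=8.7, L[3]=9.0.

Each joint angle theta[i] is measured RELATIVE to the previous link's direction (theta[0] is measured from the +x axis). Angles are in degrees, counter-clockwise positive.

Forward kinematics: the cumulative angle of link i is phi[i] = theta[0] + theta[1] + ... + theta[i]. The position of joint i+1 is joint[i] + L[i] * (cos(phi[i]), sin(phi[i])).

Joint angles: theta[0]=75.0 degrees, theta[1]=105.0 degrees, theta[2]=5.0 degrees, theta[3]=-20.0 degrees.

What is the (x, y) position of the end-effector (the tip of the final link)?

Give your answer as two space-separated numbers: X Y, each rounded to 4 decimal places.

Answer: -23.2720 11.2304

Derivation:
joint[0] = (0.0000, 0.0000)  (base)
link 0: phi[0] = 75 = 75 deg
  cos(75 deg) = 0.2588, sin(75 deg) = 0.9659
  joint[1] = (0.0000, 0.0000) + 10 * (0.2588, 0.9659) = (0.0000 + 2.5882, 0.0000 + 9.6593) = (2.5882, 9.6593)
link 1: phi[1] = 75 + 105 = 180 deg
  cos(180 deg) = -1.0000, sin(180 deg) = 0.0000
  joint[2] = (2.5882, 9.6593) + 8.5 * (-1.0000, 0.0000) = (2.5882 + -8.5000, 9.6593 + 0.0000) = (-5.9118, 9.6593)
link 2: phi[2] = 75 + 105 + 5 = 185 deg
  cos(185 deg) = -0.9962, sin(185 deg) = -0.0872
  joint[3] = (-5.9118, 9.6593) + 8.7 * (-0.9962, -0.0872) = (-5.9118 + -8.6669, 9.6593 + -0.7583) = (-14.5787, 8.9010)
link 3: phi[3] = 75 + 105 + 5 + -20 = 165 deg
  cos(165 deg) = -0.9659, sin(165 deg) = 0.2588
  joint[4] = (-14.5787, 8.9010) + 9 * (-0.9659, 0.2588) = (-14.5787 + -8.6933, 8.9010 + 2.3294) = (-23.2720, 11.2304)
End effector: (-23.2720, 11.2304)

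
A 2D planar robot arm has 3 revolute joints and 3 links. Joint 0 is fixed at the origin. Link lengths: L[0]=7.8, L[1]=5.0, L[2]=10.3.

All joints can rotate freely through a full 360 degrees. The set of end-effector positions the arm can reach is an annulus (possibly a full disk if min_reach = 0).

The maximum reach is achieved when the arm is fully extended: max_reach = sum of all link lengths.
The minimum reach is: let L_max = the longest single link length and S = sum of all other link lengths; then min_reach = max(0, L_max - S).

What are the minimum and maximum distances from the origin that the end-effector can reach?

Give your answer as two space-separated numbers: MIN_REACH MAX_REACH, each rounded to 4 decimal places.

Answer: 0.0000 23.1000

Derivation:
Link lengths: [7.8, 5.0, 10.3]
max_reach = 7.8 + 5 + 10.3 = 23.1
L_max = max([7.8, 5.0, 10.3]) = 10.3
S (sum of others) = 23.1 - 10.3 = 12.8
min_reach = max(0, 10.3 - 12.8) = max(0, -2.5) = 0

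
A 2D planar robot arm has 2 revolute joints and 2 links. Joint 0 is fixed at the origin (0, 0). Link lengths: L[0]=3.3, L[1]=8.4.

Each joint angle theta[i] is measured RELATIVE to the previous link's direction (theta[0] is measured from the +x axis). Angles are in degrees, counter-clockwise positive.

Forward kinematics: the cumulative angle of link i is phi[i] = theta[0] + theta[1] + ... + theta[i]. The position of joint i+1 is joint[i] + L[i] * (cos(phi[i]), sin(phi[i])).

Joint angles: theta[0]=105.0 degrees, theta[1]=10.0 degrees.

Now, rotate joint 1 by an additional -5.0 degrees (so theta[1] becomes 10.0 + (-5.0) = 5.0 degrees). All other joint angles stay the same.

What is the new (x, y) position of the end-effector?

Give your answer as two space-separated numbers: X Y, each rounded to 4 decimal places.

Answer: -3.7271 11.0810

Derivation:
joint[0] = (0.0000, 0.0000)  (base)
link 0: phi[0] = 105 = 105 deg
  cos(105 deg) = -0.2588, sin(105 deg) = 0.9659
  joint[1] = (0.0000, 0.0000) + 3.3 * (-0.2588, 0.9659) = (0.0000 + -0.8541, 0.0000 + 3.1876) = (-0.8541, 3.1876)
link 1: phi[1] = 105 + 5 = 110 deg
  cos(110 deg) = -0.3420, sin(110 deg) = 0.9397
  joint[2] = (-0.8541, 3.1876) + 8.4 * (-0.3420, 0.9397) = (-0.8541 + -2.8730, 3.1876 + 7.8934) = (-3.7271, 11.0810)
End effector: (-3.7271, 11.0810)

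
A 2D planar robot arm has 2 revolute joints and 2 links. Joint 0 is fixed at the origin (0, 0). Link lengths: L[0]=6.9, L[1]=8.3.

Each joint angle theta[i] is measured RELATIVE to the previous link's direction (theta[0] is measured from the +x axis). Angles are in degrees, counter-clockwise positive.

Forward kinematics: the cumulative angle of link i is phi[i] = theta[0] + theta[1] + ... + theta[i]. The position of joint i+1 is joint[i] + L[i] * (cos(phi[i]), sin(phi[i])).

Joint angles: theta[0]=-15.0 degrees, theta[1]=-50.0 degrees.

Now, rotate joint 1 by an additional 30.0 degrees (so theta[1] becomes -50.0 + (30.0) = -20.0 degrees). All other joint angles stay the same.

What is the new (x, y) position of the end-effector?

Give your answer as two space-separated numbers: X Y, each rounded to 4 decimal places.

Answer: 13.4639 -6.5465

Derivation:
joint[0] = (0.0000, 0.0000)  (base)
link 0: phi[0] = -15 = -15 deg
  cos(-15 deg) = 0.9659, sin(-15 deg) = -0.2588
  joint[1] = (0.0000, 0.0000) + 6.9 * (0.9659, -0.2588) = (0.0000 + 6.6649, 0.0000 + -1.7859) = (6.6649, -1.7859)
link 1: phi[1] = -15 + -20 = -35 deg
  cos(-35 deg) = 0.8192, sin(-35 deg) = -0.5736
  joint[2] = (6.6649, -1.7859) + 8.3 * (0.8192, -0.5736) = (6.6649 + 6.7990, -1.7859 + -4.7607) = (13.4639, -6.5465)
End effector: (13.4639, -6.5465)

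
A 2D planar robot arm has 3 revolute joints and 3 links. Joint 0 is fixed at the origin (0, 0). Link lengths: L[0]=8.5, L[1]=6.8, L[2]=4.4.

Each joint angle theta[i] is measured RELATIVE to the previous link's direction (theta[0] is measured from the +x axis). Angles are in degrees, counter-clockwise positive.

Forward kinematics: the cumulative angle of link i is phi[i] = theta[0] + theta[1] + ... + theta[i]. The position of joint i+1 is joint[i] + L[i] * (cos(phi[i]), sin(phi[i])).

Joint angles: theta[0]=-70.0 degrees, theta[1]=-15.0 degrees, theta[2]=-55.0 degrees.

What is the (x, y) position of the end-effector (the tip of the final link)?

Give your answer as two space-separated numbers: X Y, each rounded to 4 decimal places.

Answer: 0.1292 -17.5898

Derivation:
joint[0] = (0.0000, 0.0000)  (base)
link 0: phi[0] = -70 = -70 deg
  cos(-70 deg) = 0.3420, sin(-70 deg) = -0.9397
  joint[1] = (0.0000, 0.0000) + 8.5 * (0.3420, -0.9397) = (0.0000 + 2.9072, 0.0000 + -7.9874) = (2.9072, -7.9874)
link 1: phi[1] = -70 + -15 = -85 deg
  cos(-85 deg) = 0.0872, sin(-85 deg) = -0.9962
  joint[2] = (2.9072, -7.9874) + 6.8 * (0.0872, -0.9962) = (2.9072 + 0.5927, -7.9874 + -6.7741) = (3.4998, -14.7615)
link 2: phi[2] = -70 + -15 + -55 = -140 deg
  cos(-140 deg) = -0.7660, sin(-140 deg) = -0.6428
  joint[3] = (3.4998, -14.7615) + 4.4 * (-0.7660, -0.6428) = (3.4998 + -3.3706, -14.7615 + -2.8283) = (0.1292, -17.5898)
End effector: (0.1292, -17.5898)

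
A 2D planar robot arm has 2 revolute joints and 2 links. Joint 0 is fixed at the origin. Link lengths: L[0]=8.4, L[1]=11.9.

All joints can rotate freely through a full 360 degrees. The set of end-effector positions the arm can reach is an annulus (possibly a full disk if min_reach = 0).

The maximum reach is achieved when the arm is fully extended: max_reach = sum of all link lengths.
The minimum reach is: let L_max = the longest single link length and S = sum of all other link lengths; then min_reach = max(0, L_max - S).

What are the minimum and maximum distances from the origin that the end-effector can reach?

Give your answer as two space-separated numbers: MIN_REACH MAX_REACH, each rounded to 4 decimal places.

Link lengths: [8.4, 11.9]
max_reach = 8.4 + 11.9 = 20.3
L_max = max([8.4, 11.9]) = 11.9
S (sum of others) = 20.3 - 11.9 = 8.4
min_reach = max(0, 11.9 - 8.4) = max(0, 3.5) = 3.5

Answer: 3.5000 20.3000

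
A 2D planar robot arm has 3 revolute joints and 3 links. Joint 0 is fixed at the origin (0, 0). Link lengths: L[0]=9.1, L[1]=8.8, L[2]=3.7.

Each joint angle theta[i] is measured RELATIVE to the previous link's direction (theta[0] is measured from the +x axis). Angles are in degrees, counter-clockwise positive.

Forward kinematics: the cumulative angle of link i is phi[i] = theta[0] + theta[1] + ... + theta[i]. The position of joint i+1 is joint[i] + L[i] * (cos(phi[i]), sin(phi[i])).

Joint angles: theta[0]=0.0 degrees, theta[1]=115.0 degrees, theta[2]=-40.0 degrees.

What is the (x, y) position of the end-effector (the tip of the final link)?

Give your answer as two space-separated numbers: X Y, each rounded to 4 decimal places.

joint[0] = (0.0000, 0.0000)  (base)
link 0: phi[0] = 0 = 0 deg
  cos(0 deg) = 1.0000, sin(0 deg) = 0.0000
  joint[1] = (0.0000, 0.0000) + 9.1 * (1.0000, 0.0000) = (0.0000 + 9.1000, 0.0000 + 0.0000) = (9.1000, 0.0000)
link 1: phi[1] = 0 + 115 = 115 deg
  cos(115 deg) = -0.4226, sin(115 deg) = 0.9063
  joint[2] = (9.1000, 0.0000) + 8.8 * (-0.4226, 0.9063) = (9.1000 + -3.7190, 0.0000 + 7.9755) = (5.3810, 7.9755)
link 2: phi[2] = 0 + 115 + -40 = 75 deg
  cos(75 deg) = 0.2588, sin(75 deg) = 0.9659
  joint[3] = (5.3810, 7.9755) + 3.7 * (0.2588, 0.9659) = (5.3810 + 0.9576, 7.9755 + 3.5739) = (6.3386, 11.5494)
End effector: (6.3386, 11.5494)

Answer: 6.3386 11.5494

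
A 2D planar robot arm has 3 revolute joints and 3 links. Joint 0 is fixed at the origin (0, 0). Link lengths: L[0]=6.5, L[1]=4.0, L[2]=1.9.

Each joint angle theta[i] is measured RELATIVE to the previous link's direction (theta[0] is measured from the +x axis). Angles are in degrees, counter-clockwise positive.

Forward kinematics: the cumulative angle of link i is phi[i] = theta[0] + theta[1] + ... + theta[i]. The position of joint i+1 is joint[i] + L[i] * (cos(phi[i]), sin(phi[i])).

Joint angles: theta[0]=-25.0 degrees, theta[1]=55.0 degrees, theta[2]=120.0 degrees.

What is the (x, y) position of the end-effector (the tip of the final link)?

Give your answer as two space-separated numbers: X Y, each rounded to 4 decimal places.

joint[0] = (0.0000, 0.0000)  (base)
link 0: phi[0] = -25 = -25 deg
  cos(-25 deg) = 0.9063, sin(-25 deg) = -0.4226
  joint[1] = (0.0000, 0.0000) + 6.5 * (0.9063, -0.4226) = (0.0000 + 5.8910, 0.0000 + -2.7470) = (5.8910, -2.7470)
link 1: phi[1] = -25 + 55 = 30 deg
  cos(30 deg) = 0.8660, sin(30 deg) = 0.5000
  joint[2] = (5.8910, -2.7470) + 4 * (0.8660, 0.5000) = (5.8910 + 3.4641, -2.7470 + 2.0000) = (9.3551, -0.7470)
link 2: phi[2] = -25 + 55 + 120 = 150 deg
  cos(150 deg) = -0.8660, sin(150 deg) = 0.5000
  joint[3] = (9.3551, -0.7470) + 1.9 * (-0.8660, 0.5000) = (9.3551 + -1.6454, -0.7470 + 0.9500) = (7.7097, 0.2030)
End effector: (7.7097, 0.2030)

Answer: 7.7097 0.2030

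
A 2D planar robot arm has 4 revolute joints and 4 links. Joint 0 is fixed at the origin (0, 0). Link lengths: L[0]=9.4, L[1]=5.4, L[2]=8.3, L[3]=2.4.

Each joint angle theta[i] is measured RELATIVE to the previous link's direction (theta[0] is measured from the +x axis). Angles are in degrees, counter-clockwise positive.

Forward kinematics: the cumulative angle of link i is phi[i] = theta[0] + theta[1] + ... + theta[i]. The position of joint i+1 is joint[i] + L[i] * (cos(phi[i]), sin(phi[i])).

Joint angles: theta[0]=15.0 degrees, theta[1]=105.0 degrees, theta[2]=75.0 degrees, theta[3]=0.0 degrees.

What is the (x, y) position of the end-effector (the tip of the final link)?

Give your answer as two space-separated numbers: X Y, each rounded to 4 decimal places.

Answer: -3.9557 4.3401

Derivation:
joint[0] = (0.0000, 0.0000)  (base)
link 0: phi[0] = 15 = 15 deg
  cos(15 deg) = 0.9659, sin(15 deg) = 0.2588
  joint[1] = (0.0000, 0.0000) + 9.4 * (0.9659, 0.2588) = (0.0000 + 9.0797, 0.0000 + 2.4329) = (9.0797, 2.4329)
link 1: phi[1] = 15 + 105 = 120 deg
  cos(120 deg) = -0.5000, sin(120 deg) = 0.8660
  joint[2] = (9.0797, 2.4329) + 5.4 * (-0.5000, 0.8660) = (9.0797 + -2.7000, 2.4329 + 4.6765) = (6.3797, 7.1094)
link 2: phi[2] = 15 + 105 + 75 = 195 deg
  cos(195 deg) = -0.9659, sin(195 deg) = -0.2588
  joint[3] = (6.3797, 7.1094) + 8.3 * (-0.9659, -0.2588) = (6.3797 + -8.0172, 7.1094 + -2.1482) = (-1.6375, 4.9612)
link 3: phi[3] = 15 + 105 + 75 + 0 = 195 deg
  cos(195 deg) = -0.9659, sin(195 deg) = -0.2588
  joint[4] = (-1.6375, 4.9612) + 2.4 * (-0.9659, -0.2588) = (-1.6375 + -2.3182, 4.9612 + -0.6212) = (-3.9557, 4.3401)
End effector: (-3.9557, 4.3401)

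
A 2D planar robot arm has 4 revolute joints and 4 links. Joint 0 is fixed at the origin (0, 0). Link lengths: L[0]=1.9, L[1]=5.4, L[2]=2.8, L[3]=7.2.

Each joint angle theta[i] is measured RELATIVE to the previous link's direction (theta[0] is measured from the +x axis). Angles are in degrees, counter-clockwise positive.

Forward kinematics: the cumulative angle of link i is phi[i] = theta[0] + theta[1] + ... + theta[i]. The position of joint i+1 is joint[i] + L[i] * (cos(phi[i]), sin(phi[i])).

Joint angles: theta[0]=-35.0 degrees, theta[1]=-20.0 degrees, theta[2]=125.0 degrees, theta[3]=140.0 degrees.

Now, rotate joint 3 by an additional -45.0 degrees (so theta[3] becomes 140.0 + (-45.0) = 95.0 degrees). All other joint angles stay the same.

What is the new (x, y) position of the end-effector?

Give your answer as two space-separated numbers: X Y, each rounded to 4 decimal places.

joint[0] = (0.0000, 0.0000)  (base)
link 0: phi[0] = -35 = -35 deg
  cos(-35 deg) = 0.8192, sin(-35 deg) = -0.5736
  joint[1] = (0.0000, 0.0000) + 1.9 * (0.8192, -0.5736) = (0.0000 + 1.5564, 0.0000 + -1.0898) = (1.5564, -1.0898)
link 1: phi[1] = -35 + -20 = -55 deg
  cos(-55 deg) = 0.5736, sin(-55 deg) = -0.8192
  joint[2] = (1.5564, -1.0898) + 5.4 * (0.5736, -0.8192) = (1.5564 + 3.0973, -1.0898 + -4.4234) = (4.6537, -5.5132)
link 2: phi[2] = -35 + -20 + 125 = 70 deg
  cos(70 deg) = 0.3420, sin(70 deg) = 0.9397
  joint[3] = (4.6537, -5.5132) + 2.8 * (0.3420, 0.9397) = (4.6537 + 0.9577, -5.5132 + 2.6311) = (5.6114, -2.8821)
link 3: phi[3] = -35 + -20 + 125 + 95 = 165 deg
  cos(165 deg) = -0.9659, sin(165 deg) = 0.2588
  joint[4] = (5.6114, -2.8821) + 7.2 * (-0.9659, 0.2588) = (5.6114 + -6.9547, -2.8821 + 1.8635) = (-1.3433, -1.0186)
End effector: (-1.3433, -1.0186)

Answer: -1.3433 -1.0186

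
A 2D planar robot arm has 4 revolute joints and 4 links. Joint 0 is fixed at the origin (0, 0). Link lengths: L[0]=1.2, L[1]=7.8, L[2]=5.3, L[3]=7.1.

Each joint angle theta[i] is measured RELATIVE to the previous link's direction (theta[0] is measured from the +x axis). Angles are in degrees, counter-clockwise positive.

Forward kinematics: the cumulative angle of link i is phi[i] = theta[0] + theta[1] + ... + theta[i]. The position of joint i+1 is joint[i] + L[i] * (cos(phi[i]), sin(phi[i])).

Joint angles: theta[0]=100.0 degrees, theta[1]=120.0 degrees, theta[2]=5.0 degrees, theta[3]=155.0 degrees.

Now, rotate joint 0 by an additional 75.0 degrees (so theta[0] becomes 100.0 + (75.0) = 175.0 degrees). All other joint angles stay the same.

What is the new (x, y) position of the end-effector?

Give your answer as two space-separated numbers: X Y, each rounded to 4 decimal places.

joint[0] = (0.0000, 0.0000)  (base)
link 0: phi[0] = 175 = 175 deg
  cos(175 deg) = -0.9962, sin(175 deg) = 0.0872
  joint[1] = (0.0000, 0.0000) + 1.2 * (-0.9962, 0.0872) = (0.0000 + -1.1954, 0.0000 + 0.1046) = (-1.1954, 0.1046)
link 1: phi[1] = 175 + 120 = 295 deg
  cos(295 deg) = 0.4226, sin(295 deg) = -0.9063
  joint[2] = (-1.1954, 0.1046) + 7.8 * (0.4226, -0.9063) = (-1.1954 + 3.2964, 0.1046 + -7.0692) = (2.1010, -6.9646)
link 2: phi[2] = 175 + 120 + 5 = 300 deg
  cos(300 deg) = 0.5000, sin(300 deg) = -0.8660
  joint[3] = (2.1010, -6.9646) + 5.3 * (0.5000, -0.8660) = (2.1010 + 2.6500, -6.9646 + -4.5899) = (4.7510, -11.5545)
link 3: phi[3] = 175 + 120 + 5 + 155 = 455 deg
  cos(455 deg) = -0.0872, sin(455 deg) = 0.9962
  joint[4] = (4.7510, -11.5545) + 7.1 * (-0.0872, 0.9962) = (4.7510 + -0.6188, -11.5545 + 7.0730) = (4.1322, -4.4816)
End effector: (4.1322, -4.4816)

Answer: 4.1322 -4.4816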